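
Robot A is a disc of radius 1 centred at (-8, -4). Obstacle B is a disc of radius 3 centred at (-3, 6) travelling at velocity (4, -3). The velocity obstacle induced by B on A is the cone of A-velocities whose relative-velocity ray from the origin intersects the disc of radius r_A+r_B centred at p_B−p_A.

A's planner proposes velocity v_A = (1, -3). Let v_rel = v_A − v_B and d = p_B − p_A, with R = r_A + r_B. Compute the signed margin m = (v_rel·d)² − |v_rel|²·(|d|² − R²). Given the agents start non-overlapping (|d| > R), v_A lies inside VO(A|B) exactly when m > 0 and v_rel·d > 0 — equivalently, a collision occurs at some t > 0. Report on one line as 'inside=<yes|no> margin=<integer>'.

d = (5, 10),  |d|² = 125;  R = 1+3 = 4,  c = 125−4² = 109
v_rel = (-3, 0),  |v_rel|² = 9;  v_rel·d = (-3)·(5) + (0)·(10) = -15
9·t² + 30·t + 109 = 0  ⇒  m = (-15)² − 9·109 = -756
m = -756 < 0,  v_rel·d = -15 < 0  ⇒  outside

inside=no margin=-756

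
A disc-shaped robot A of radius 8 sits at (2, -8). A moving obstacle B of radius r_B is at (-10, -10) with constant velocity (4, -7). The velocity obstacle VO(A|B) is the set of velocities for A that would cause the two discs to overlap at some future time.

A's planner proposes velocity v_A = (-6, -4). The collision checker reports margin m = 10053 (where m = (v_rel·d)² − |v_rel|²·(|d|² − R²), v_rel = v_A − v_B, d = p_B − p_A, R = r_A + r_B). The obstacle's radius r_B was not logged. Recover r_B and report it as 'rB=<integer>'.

m = 10053
d = (-12, -2);  v_rel = (-10, 3),  |v_rel|² = 109
v_rel×d = (-10)·(-2) − (3)·(-12) = 56
since m = R²·109 − 56²:  R² = (3136 + 10053) / 109 = 121
R = √121 = 11  ⇒  r_B = 11 − 8 = 3

rB=3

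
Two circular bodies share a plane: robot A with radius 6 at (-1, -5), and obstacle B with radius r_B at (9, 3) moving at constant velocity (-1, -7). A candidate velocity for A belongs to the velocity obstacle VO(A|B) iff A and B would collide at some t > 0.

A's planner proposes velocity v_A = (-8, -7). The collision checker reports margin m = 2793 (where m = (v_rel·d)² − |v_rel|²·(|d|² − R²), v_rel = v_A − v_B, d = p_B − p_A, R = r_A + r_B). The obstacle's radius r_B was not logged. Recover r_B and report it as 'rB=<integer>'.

m = 2793
d = (10, 8);  v_rel = (-7, 0),  |v_rel|² = 49
v_rel×d = (-7)·(8) − (0)·(10) = -56
since m = R²·49 − (-56)²:  R² = (3136 + 2793) / 49 = 121
R = √121 = 11  ⇒  r_B = 11 − 6 = 5

rB=5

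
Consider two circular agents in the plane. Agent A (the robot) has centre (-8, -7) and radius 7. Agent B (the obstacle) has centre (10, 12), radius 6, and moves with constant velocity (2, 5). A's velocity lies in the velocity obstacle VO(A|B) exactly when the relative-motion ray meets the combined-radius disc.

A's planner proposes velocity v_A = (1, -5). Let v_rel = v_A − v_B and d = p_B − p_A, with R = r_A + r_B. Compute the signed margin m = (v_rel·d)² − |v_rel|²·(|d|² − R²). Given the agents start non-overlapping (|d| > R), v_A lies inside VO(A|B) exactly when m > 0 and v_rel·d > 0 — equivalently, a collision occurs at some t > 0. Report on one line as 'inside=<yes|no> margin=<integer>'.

d = (18, 19),  |d|² = 685;  R = 7+6 = 13,  c = 685−13² = 516
v_rel = (-1, -10),  |v_rel|² = 101;  v_rel·d = (-1)·(18) + (-10)·(19) = -208
101·t² + 416·t + 516 = 0  ⇒  m = (-208)² − 101·516 = -8852
m = -8852 < 0,  v_rel·d = -208 < 0  ⇒  outside

inside=no margin=-8852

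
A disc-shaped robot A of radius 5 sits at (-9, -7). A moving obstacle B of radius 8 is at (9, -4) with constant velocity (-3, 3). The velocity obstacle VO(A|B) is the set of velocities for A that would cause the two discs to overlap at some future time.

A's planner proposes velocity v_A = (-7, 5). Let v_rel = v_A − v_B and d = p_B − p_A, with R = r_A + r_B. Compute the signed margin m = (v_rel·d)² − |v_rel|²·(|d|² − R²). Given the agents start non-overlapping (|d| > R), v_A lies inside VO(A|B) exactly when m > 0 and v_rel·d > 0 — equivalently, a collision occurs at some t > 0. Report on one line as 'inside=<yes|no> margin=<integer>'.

d = (18, 3),  |d|² = 333;  R = 5+8 = 13,  c = 333−13² = 164
v_rel = (-4, 2),  |v_rel|² = 20;  v_rel·d = (-4)·(18) + (2)·(3) = -66
20·t² + 132·t + 164 = 0  ⇒  m = (-66)² − 20·164 = 1076
m = 1076 > 0,  v_rel·d = -66 < 0  ⇒  outside

inside=no margin=1076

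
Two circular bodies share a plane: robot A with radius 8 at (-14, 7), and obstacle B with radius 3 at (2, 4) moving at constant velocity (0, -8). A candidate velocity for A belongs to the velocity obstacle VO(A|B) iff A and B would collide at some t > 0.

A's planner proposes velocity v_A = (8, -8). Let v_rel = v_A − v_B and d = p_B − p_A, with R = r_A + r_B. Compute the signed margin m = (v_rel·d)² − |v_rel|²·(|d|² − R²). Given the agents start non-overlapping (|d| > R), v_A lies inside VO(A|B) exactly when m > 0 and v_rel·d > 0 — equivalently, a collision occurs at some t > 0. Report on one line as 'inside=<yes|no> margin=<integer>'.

d = (16, -3),  |d|² = 265;  R = 8+3 = 11,  c = 265−11² = 144
v_rel = (8, 0),  |v_rel|² = 64;  v_rel·d = (8)·(16) + (0)·(-3) = 128
64·t² − 256·t + 144 = 0  ⇒  m = 128² − 64·144 = 7168
m = 7168 > 0,  v_rel·d = 128 > 0  ⇒  inside

inside=yes margin=7168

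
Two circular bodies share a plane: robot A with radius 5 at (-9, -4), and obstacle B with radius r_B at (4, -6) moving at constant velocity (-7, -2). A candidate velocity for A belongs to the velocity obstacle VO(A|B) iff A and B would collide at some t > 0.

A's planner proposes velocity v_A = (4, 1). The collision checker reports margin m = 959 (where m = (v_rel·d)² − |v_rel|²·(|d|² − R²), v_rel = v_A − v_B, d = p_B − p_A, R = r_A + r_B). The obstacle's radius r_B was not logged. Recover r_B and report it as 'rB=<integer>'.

m = 959
d = (13, -2);  v_rel = (11, 3),  |v_rel|² = 130
v_rel×d = (11)·(-2) − (3)·(13) = -61
since m = R²·130 − (-61)²:  R² = (3721 + 959) / 130 = 36
R = √36 = 6  ⇒  r_B = 6 − 5 = 1

rB=1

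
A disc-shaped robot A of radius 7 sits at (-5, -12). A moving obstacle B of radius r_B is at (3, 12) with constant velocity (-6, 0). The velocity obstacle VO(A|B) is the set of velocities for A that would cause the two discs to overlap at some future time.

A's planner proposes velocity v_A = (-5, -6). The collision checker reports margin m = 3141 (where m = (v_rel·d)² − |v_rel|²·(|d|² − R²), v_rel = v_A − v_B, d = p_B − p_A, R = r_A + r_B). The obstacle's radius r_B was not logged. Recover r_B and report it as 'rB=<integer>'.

m = 3141
d = (8, 24);  v_rel = (1, -6),  |v_rel|² = 37
v_rel×d = (1)·(24) − (-6)·(8) = 72
since m = R²·37 − 72²:  R² = (5184 + 3141) / 37 = 225
R = √225 = 15  ⇒  r_B = 15 − 7 = 8

rB=8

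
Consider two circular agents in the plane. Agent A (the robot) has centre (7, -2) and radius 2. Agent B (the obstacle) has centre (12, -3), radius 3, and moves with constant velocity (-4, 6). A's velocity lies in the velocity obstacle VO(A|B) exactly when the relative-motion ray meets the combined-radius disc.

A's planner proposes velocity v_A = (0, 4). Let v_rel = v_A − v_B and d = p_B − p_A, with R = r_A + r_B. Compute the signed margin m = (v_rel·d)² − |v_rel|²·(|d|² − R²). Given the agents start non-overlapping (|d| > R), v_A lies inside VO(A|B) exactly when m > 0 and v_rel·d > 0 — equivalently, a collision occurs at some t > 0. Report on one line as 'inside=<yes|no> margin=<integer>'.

d = (5, -1),  |d|² = 26;  R = 2+3 = 5,  c = 26−5² = 1
v_rel = (4, -2),  |v_rel|² = 20;  v_rel·d = (4)·(5) + (-2)·(-1) = 22
20·t² − 44·t + 1 = 0  ⇒  m = 22² − 20·1 = 464
m = 464 > 0,  v_rel·d = 22 > 0  ⇒  inside

inside=yes margin=464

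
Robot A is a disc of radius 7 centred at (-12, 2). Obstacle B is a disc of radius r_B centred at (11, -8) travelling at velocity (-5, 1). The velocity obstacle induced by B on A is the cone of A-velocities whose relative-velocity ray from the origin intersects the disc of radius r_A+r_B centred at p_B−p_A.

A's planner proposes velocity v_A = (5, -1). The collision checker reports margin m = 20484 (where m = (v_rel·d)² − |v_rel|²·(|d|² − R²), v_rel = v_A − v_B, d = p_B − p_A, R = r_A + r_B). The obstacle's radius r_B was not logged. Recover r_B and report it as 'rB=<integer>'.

m = 20484
d = (23, -10);  v_rel = (10, -2),  |v_rel|² = 104
v_rel×d = (10)·(-10) − (-2)·(23) = -54
since m = R²·104 − (-54)²:  R² = (2916 + 20484) / 104 = 225
R = √225 = 15  ⇒  r_B = 15 − 7 = 8

rB=8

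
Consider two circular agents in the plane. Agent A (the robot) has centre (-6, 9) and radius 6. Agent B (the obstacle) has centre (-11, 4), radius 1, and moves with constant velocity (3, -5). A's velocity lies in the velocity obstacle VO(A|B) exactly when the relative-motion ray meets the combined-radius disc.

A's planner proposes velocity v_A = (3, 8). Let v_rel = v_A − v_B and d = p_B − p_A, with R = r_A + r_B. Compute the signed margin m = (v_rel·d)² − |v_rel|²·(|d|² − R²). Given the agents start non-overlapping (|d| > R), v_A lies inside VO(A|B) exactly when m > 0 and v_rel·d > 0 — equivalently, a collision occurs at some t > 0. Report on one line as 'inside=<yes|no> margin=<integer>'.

d = (-5, -5),  |d|² = 50;  R = 6+1 = 7,  c = 50−7² = 1
v_rel = (0, 13),  |v_rel|² = 169;  v_rel·d = (0)·(-5) + (13)·(-5) = -65
169·t² + 130·t + 1 = 0  ⇒  m = (-65)² − 169·1 = 4056
m = 4056 > 0,  v_rel·d = -65 < 0  ⇒  outside

inside=no margin=4056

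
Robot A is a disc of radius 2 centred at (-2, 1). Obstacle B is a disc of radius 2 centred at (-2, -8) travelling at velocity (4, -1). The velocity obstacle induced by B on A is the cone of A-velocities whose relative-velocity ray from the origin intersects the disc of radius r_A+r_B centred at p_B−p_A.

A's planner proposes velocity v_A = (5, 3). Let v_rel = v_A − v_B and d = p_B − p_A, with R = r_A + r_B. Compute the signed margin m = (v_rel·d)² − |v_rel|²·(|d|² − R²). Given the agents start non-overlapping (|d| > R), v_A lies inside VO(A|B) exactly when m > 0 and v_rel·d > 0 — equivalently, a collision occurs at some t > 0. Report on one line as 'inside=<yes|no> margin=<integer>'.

d = (0, -9),  |d|² = 81;  R = 2+2 = 4,  c = 81−4² = 65
v_rel = (1, 4),  |v_rel|² = 17;  v_rel·d = (1)·(0) + (4)·(-9) = -36
17·t² + 72·t + 65 = 0  ⇒  m = (-36)² − 17·65 = 191
m = 191 > 0,  v_rel·d = -36 < 0  ⇒  outside

inside=no margin=191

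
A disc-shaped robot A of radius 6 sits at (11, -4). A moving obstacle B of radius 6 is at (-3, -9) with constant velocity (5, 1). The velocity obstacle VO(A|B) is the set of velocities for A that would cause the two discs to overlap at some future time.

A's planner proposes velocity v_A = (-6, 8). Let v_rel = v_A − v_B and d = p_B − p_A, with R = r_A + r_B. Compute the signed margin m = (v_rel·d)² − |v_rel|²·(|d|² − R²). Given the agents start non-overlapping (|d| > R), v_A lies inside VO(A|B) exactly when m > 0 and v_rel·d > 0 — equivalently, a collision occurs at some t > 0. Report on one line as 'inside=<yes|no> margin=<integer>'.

d = (-14, -5),  |d|² = 221;  R = 6+6 = 12,  c = 221−12² = 77
v_rel = (-11, 7),  |v_rel|² = 170;  v_rel·d = (-11)·(-14) + (7)·(-5) = 119
170·t² − 238·t + 77 = 0  ⇒  m = 119² − 170·77 = 1071
m = 1071 > 0,  v_rel·d = 119 > 0  ⇒  inside

inside=yes margin=1071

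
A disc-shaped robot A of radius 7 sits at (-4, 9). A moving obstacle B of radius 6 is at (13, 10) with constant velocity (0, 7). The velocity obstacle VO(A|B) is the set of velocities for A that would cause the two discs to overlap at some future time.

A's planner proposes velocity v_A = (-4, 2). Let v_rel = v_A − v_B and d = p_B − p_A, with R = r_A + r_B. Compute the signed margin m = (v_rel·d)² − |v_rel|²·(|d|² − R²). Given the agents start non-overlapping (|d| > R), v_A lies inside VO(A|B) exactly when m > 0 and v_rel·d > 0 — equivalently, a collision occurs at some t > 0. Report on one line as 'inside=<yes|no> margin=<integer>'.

d = (17, 1),  |d|² = 290;  R = 7+6 = 13,  c = 290−13² = 121
v_rel = (-4, -5),  |v_rel|² = 41;  v_rel·d = (-4)·(17) + (-5)·(1) = -73
41·t² + 146·t + 121 = 0  ⇒  m = (-73)² − 41·121 = 368
m = 368 > 0,  v_rel·d = -73 < 0  ⇒  outside

inside=no margin=368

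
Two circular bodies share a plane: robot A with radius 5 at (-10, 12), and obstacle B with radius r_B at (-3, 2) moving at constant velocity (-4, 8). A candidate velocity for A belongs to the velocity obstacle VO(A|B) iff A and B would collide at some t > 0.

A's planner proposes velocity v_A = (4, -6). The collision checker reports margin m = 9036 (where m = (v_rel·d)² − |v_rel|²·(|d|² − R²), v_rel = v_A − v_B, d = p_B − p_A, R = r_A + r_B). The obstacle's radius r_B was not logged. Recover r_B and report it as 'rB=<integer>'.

m = 9036
d = (7, -10);  v_rel = (8, -14),  |v_rel|² = 260
v_rel×d = (8)·(-10) − (-14)·(7) = 18
since m = R²·260 − 18²:  R² = (324 + 9036) / 260 = 36
R = √36 = 6  ⇒  r_B = 6 − 5 = 1

rB=1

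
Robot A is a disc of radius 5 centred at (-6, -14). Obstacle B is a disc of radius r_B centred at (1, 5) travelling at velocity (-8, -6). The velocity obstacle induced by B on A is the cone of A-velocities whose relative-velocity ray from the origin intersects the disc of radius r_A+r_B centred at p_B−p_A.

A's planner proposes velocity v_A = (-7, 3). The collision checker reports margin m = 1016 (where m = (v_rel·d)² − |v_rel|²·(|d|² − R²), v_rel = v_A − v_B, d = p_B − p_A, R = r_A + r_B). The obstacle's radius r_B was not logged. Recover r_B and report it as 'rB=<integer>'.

m = 1016
d = (7, 19);  v_rel = (1, 9),  |v_rel|² = 82
v_rel×d = (1)·(19) − (9)·(7) = -44
since m = R²·82 − (-44)²:  R² = (1936 + 1016) / 82 = 36
R = √36 = 6  ⇒  r_B = 6 − 5 = 1

rB=1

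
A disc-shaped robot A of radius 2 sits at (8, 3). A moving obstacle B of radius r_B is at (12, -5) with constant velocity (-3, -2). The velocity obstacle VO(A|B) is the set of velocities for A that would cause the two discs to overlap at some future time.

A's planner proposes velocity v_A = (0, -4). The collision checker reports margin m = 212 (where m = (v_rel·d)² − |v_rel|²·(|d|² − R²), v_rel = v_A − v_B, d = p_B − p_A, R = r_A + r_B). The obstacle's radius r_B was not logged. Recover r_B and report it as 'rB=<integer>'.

m = 212
d = (4, -8);  v_rel = (3, -2),  |v_rel|² = 13
v_rel×d = (3)·(-8) − (-2)·(4) = -16
since m = R²·13 − (-16)²:  R² = (256 + 212) / 13 = 36
R = √36 = 6  ⇒  r_B = 6 − 2 = 4

rB=4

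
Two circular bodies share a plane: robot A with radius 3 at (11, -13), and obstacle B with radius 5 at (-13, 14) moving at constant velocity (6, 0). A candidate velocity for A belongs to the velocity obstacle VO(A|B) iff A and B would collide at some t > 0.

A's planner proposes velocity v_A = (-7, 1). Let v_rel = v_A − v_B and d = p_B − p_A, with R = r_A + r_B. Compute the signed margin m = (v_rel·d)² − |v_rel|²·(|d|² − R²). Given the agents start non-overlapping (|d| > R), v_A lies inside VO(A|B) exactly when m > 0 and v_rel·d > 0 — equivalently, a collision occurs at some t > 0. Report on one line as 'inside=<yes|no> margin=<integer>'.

d = (-24, 27),  |d|² = 1305;  R = 3+5 = 8,  c = 1305−8² = 1241
v_rel = (-13, 1),  |v_rel|² = 170;  v_rel·d = (-13)·(-24) + (1)·(27) = 339
170·t² − 678·t + 1241 = 0  ⇒  m = 339² − 170·1241 = -96049
m = -96049 < 0,  v_rel·d = 339 > 0  ⇒  outside

inside=no margin=-96049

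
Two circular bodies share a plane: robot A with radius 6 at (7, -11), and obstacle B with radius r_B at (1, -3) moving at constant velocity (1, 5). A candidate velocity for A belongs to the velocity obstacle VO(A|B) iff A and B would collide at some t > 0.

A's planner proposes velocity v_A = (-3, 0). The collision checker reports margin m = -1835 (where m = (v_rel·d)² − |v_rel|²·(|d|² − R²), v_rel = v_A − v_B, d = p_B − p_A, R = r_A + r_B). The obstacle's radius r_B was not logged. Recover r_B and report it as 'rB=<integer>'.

m = -1835
d = (-6, 8);  v_rel = (-4, -5),  |v_rel|² = 41
v_rel×d = (-4)·(8) − (-5)·(-6) = -62
since m = R²·41 − (-62)²:  R² = (3844 + -1835) / 41 = 49
R = √49 = 7  ⇒  r_B = 7 − 6 = 1

rB=1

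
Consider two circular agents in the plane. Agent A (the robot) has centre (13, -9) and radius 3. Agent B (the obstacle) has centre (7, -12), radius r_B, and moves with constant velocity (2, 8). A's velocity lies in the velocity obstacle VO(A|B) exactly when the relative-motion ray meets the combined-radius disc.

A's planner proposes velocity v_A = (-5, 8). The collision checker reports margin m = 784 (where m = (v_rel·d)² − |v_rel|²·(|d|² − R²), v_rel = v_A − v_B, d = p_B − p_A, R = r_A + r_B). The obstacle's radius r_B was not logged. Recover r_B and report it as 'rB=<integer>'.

m = 784
d = (-6, -3);  v_rel = (-7, 0),  |v_rel|² = 49
v_rel×d = (-7)·(-3) − (0)·(-6) = 21
since m = R²·49 − 21²:  R² = (441 + 784) / 49 = 25
R = √25 = 5  ⇒  r_B = 5 − 3 = 2

rB=2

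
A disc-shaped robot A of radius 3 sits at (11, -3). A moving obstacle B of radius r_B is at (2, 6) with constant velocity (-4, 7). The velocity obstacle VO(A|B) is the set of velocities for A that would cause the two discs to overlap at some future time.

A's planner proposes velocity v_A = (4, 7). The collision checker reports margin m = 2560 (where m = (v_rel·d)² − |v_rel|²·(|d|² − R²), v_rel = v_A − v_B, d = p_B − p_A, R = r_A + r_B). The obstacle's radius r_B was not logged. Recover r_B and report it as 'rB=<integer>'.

m = 2560
d = (-9, 9);  v_rel = (8, 0),  |v_rel|² = 64
v_rel×d = (8)·(9) − (0)·(-9) = 72
since m = R²·64 − 72²:  R² = (5184 + 2560) / 64 = 121
R = √121 = 11  ⇒  r_B = 11 − 3 = 8

rB=8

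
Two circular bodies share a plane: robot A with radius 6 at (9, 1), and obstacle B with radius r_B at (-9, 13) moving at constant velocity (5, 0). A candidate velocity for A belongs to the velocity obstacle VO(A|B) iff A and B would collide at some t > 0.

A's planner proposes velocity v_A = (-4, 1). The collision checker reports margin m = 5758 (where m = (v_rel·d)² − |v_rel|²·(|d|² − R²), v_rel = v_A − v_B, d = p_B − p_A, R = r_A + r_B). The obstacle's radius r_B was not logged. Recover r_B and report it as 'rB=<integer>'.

m = 5758
d = (-18, 12);  v_rel = (-9, 1),  |v_rel|² = 82
v_rel×d = (-9)·(12) − (1)·(-18) = -90
since m = R²·82 − (-90)²:  R² = (8100 + 5758) / 82 = 169
R = √169 = 13  ⇒  r_B = 13 − 6 = 7

rB=7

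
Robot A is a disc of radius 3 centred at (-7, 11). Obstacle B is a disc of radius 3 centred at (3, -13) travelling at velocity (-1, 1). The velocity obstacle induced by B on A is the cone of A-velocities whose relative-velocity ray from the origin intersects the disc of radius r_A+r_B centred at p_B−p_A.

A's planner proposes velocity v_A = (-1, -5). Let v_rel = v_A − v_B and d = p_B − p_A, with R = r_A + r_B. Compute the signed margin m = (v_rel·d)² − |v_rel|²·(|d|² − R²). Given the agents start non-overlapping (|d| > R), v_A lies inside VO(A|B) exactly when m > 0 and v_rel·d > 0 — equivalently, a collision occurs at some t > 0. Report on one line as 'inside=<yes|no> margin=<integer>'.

d = (10, -24),  |d|² = 676;  R = 3+3 = 6,  c = 676−6² = 640
v_rel = (0, -6),  |v_rel|² = 36;  v_rel·d = (0)·(10) + (-6)·(-24) = 144
36·t² − 288·t + 640 = 0  ⇒  m = 144² − 36·640 = -2304
m = -2304 < 0,  v_rel·d = 144 > 0  ⇒  outside

inside=no margin=-2304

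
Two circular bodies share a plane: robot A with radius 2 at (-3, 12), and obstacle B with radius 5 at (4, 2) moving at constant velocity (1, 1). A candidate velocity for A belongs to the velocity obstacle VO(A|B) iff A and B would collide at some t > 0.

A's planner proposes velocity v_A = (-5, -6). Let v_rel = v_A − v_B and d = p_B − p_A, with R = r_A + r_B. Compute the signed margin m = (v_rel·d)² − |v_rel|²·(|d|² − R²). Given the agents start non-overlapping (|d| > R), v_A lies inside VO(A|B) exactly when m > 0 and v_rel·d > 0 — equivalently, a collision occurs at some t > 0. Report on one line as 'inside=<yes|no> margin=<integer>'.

d = (7, -10),  |d|² = 149;  R = 2+5 = 7,  c = 149−7² = 100
v_rel = (-6, -7),  |v_rel|² = 85;  v_rel·d = (-6)·(7) + (-7)·(-10) = 28
85·t² − 56·t + 100 = 0  ⇒  m = 28² − 85·100 = -7716
m = -7716 < 0,  v_rel·d = 28 > 0  ⇒  outside

inside=no margin=-7716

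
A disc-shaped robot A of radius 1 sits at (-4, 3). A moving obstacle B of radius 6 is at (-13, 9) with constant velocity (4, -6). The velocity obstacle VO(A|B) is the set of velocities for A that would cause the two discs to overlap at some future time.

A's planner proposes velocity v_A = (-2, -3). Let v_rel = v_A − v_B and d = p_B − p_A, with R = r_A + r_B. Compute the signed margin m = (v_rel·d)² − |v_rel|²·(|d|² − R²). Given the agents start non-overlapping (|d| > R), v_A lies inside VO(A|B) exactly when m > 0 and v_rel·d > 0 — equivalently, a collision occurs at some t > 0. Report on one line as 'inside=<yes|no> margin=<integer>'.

d = (-9, 6),  |d|² = 117;  R = 1+6 = 7,  c = 117−7² = 68
v_rel = (-6, 3),  |v_rel|² = 45;  v_rel·d = (-6)·(-9) + (3)·(6) = 72
45·t² − 144·t + 68 = 0  ⇒  m = 72² − 45·68 = 2124
m = 2124 > 0,  v_rel·d = 72 > 0  ⇒  inside

inside=yes margin=2124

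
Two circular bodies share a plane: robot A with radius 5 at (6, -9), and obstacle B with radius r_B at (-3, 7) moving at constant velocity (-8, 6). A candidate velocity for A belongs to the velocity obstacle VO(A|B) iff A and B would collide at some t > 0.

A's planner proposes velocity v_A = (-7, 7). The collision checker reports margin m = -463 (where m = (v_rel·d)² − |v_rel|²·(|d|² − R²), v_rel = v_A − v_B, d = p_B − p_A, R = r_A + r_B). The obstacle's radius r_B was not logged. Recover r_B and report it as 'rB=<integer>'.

m = -463
d = (-9, 16);  v_rel = (1, 1),  |v_rel|² = 2
v_rel×d = (1)·(16) − (1)·(-9) = 25
since m = R²·2 − 25²:  R² = (625 + -463) / 2 = 81
R = √81 = 9  ⇒  r_B = 9 − 5 = 4

rB=4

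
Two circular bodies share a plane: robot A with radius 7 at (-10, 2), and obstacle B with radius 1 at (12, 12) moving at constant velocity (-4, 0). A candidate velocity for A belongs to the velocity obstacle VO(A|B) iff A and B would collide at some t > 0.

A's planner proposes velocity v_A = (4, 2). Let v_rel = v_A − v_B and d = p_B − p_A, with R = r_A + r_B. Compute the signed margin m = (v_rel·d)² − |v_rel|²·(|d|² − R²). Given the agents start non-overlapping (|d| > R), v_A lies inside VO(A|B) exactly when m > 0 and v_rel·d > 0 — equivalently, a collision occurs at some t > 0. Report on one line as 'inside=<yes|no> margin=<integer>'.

d = (22, 10),  |d|² = 584;  R = 7+1 = 8,  c = 584−8² = 520
v_rel = (8, 2),  |v_rel|² = 68;  v_rel·d = (8)·(22) + (2)·(10) = 196
68·t² − 392·t + 520 = 0  ⇒  m = 196² − 68·520 = 3056
m = 3056 > 0,  v_rel·d = 196 > 0  ⇒  inside

inside=yes margin=3056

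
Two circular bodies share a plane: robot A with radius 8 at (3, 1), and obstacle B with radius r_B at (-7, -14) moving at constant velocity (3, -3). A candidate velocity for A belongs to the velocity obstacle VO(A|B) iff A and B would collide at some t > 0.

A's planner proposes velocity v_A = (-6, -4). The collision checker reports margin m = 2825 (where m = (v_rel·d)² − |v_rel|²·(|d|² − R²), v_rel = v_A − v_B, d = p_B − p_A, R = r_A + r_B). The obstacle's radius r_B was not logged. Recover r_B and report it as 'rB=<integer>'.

m = 2825
d = (-10, -15);  v_rel = (-9, -1),  |v_rel|² = 82
v_rel×d = (-9)·(-15) − (-1)·(-10) = 125
since m = R²·82 − 125²:  R² = (15625 + 2825) / 82 = 225
R = √225 = 15  ⇒  r_B = 15 − 8 = 7

rB=7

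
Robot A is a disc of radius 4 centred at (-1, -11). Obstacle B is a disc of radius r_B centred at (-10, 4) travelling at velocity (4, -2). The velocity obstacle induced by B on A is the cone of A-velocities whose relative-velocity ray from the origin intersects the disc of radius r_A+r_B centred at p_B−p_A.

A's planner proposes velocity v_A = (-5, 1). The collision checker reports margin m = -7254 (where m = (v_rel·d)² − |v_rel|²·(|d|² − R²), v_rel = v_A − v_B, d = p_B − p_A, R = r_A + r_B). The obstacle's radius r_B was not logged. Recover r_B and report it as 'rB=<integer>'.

m = -7254
d = (-9, 15);  v_rel = (-9, 3),  |v_rel|² = 90
v_rel×d = (-9)·(15) − (3)·(-9) = -108
since m = R²·90 − (-108)²:  R² = (11664 + -7254) / 90 = 49
R = √49 = 7  ⇒  r_B = 7 − 4 = 3

rB=3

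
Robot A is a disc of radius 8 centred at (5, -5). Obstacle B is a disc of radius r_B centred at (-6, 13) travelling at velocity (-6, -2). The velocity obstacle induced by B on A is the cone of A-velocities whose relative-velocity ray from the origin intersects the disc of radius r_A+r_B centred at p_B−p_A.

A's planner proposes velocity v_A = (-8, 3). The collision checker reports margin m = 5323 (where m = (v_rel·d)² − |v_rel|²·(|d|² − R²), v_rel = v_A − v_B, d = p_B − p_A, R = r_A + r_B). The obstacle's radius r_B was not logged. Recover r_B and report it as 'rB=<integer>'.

m = 5323
d = (-11, 18);  v_rel = (-2, 5),  |v_rel|² = 29
v_rel×d = (-2)·(18) − (5)·(-11) = 19
since m = R²·29 − 19²:  R² = (361 + 5323) / 29 = 196
R = √196 = 14  ⇒  r_B = 14 − 8 = 6

rB=6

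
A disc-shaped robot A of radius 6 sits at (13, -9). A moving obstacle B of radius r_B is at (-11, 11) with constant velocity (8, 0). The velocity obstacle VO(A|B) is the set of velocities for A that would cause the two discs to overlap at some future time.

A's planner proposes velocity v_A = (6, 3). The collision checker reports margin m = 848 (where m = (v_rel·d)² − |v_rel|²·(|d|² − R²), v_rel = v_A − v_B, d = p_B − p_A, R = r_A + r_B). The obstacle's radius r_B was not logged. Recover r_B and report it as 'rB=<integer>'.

m = 848
d = (-24, 20);  v_rel = (-2, 3),  |v_rel|² = 13
v_rel×d = (-2)·(20) − (3)·(-24) = 32
since m = R²·13 − 32²:  R² = (1024 + 848) / 13 = 144
R = √144 = 12  ⇒  r_B = 12 − 6 = 6

rB=6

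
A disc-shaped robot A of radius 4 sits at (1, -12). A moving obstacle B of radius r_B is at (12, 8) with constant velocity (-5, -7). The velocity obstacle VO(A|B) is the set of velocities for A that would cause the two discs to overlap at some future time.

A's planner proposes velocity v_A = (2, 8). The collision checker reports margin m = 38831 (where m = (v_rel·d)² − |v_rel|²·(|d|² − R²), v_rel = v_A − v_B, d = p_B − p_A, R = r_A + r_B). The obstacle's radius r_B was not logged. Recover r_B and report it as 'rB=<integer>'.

m = 38831
d = (11, 20);  v_rel = (7, 15),  |v_rel|² = 274
v_rel×d = (7)·(20) − (15)·(11) = -25
since m = R²·274 − (-25)²:  R² = (625 + 38831) / 274 = 144
R = √144 = 12  ⇒  r_B = 12 − 4 = 8

rB=8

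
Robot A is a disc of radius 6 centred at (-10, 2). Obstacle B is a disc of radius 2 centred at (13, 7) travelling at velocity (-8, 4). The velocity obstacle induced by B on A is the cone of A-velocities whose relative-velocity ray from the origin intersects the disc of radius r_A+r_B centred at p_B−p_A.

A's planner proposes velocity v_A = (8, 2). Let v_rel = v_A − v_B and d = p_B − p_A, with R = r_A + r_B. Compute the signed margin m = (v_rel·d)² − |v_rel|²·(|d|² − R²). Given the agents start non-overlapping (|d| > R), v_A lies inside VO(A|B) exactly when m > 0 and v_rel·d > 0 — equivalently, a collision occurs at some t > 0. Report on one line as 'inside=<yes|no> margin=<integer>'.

d = (23, 5),  |d|² = 554;  R = 6+2 = 8,  c = 554−8² = 490
v_rel = (16, -2),  |v_rel|² = 260;  v_rel·d = (16)·(23) + (-2)·(5) = 358
260·t² − 716·t + 490 = 0  ⇒  m = 358² − 260·490 = 764
m = 764 > 0,  v_rel·d = 358 > 0  ⇒  inside

inside=yes margin=764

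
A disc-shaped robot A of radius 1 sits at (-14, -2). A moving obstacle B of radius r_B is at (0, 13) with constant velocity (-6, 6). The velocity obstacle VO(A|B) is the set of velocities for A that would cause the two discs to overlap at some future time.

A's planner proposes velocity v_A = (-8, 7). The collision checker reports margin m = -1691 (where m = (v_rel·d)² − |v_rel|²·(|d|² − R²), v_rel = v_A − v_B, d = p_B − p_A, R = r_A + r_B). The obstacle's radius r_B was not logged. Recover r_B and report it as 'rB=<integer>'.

m = -1691
d = (14, 15);  v_rel = (-2, 1),  |v_rel|² = 5
v_rel×d = (-2)·(15) − (1)·(14) = -44
since m = R²·5 − (-44)²:  R² = (1936 + -1691) / 5 = 49
R = √49 = 7  ⇒  r_B = 7 − 1 = 6

rB=6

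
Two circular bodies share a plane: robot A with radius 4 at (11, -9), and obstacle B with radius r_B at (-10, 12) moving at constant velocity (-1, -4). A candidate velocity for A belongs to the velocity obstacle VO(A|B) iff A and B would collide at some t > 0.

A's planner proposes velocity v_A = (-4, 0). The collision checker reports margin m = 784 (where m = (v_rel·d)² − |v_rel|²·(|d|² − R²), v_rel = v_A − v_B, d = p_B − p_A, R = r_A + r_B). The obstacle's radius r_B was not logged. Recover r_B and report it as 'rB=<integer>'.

m = 784
d = (-21, 21);  v_rel = (-3, 4),  |v_rel|² = 25
v_rel×d = (-3)·(21) − (4)·(-21) = 21
since m = R²·25 − 21²:  R² = (441 + 784) / 25 = 49
R = √49 = 7  ⇒  r_B = 7 − 4 = 3

rB=3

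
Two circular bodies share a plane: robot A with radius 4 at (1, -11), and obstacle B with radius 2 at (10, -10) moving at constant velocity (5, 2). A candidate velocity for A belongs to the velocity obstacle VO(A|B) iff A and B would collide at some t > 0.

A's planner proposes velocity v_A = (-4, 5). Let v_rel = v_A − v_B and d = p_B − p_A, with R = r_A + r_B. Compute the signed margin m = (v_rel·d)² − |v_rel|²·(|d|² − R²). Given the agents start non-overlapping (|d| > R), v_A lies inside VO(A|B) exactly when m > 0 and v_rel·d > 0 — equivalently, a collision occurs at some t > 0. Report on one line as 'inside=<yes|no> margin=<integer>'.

d = (9, 1),  |d|² = 82;  R = 4+2 = 6,  c = 82−6² = 46
v_rel = (-9, 3),  |v_rel|² = 90;  v_rel·d = (-9)·(9) + (3)·(1) = -78
90·t² + 156·t + 46 = 0  ⇒  m = (-78)² − 90·46 = 1944
m = 1944 > 0,  v_rel·d = -78 < 0  ⇒  outside

inside=no margin=1944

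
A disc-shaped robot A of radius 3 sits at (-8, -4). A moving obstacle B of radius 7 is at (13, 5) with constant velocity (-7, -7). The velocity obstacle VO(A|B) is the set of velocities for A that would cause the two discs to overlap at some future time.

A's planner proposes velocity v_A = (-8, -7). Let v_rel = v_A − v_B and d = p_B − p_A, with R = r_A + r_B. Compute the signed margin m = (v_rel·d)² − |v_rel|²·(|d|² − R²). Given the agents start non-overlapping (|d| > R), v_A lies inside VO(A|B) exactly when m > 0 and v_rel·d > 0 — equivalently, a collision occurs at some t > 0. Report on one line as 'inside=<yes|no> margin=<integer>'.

d = (21, 9),  |d|² = 522;  R = 3+7 = 10,  c = 522−10² = 422
v_rel = (-1, 0),  |v_rel|² = 1;  v_rel·d = (-1)·(21) + (0)·(9) = -21
1·t² + 42·t + 422 = 0  ⇒  m = (-21)² − 1·422 = 19
m = 19 > 0,  v_rel·d = -21 < 0  ⇒  outside

inside=no margin=19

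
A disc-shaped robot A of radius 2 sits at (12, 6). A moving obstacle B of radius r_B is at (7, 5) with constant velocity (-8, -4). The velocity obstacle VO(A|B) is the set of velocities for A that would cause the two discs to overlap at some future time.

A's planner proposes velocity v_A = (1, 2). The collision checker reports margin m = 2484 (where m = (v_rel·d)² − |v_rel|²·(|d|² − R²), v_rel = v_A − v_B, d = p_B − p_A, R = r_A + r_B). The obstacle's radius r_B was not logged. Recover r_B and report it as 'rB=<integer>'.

m = 2484
d = (-5, -1);  v_rel = (9, 6),  |v_rel|² = 117
v_rel×d = (9)·(-1) − (6)·(-5) = 21
since m = R²·117 − 21²:  R² = (441 + 2484) / 117 = 25
R = √25 = 5  ⇒  r_B = 5 − 2 = 3

rB=3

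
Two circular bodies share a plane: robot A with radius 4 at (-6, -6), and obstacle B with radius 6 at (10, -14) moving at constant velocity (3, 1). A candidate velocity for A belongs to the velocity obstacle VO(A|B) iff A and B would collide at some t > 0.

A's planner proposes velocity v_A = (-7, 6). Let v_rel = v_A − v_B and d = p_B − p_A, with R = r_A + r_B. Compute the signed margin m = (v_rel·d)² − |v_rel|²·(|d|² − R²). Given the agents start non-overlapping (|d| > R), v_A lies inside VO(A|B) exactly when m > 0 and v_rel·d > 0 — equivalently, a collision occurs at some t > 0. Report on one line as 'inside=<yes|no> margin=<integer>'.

d = (16, -8),  |d|² = 320;  R = 4+6 = 10,  c = 320−10² = 220
v_rel = (-10, 5),  |v_rel|² = 125;  v_rel·d = (-10)·(16) + (5)·(-8) = -200
125·t² + 400·t + 220 = 0  ⇒  m = (-200)² − 125·220 = 12500
m = 12500 > 0,  v_rel·d = -200 < 0  ⇒  outside

inside=no margin=12500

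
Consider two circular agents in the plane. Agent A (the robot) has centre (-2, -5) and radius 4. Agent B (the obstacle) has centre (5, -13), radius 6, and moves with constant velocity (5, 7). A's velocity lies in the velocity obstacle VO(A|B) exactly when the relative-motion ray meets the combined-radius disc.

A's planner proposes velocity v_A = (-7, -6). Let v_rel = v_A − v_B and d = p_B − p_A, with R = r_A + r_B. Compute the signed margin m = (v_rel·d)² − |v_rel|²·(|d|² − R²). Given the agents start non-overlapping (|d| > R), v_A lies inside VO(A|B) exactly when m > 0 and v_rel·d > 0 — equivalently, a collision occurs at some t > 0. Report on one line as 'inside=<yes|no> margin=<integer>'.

d = (7, -8),  |d|² = 113;  R = 4+6 = 10,  c = 113−10² = 13
v_rel = (-12, -13),  |v_rel|² = 313;  v_rel·d = (-12)·(7) + (-13)·(-8) = 20
313·t² − 40·t + 13 = 0  ⇒  m = 20² − 313·13 = -3669
m = -3669 < 0,  v_rel·d = 20 > 0  ⇒  outside

inside=no margin=-3669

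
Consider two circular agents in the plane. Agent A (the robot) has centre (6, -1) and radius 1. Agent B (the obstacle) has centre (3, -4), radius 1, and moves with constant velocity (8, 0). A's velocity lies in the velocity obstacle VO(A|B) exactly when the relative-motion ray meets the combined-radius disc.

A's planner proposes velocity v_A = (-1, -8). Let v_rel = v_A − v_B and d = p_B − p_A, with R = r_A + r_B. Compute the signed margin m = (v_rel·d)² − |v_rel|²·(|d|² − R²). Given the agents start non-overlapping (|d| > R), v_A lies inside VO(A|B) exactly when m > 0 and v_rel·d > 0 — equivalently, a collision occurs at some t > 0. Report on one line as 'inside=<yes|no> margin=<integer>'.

d = (-3, -3),  |d|² = 18;  R = 1+1 = 2,  c = 18−2² = 14
v_rel = (-9, -8),  |v_rel|² = 145;  v_rel·d = (-9)·(-3) + (-8)·(-3) = 51
145·t² − 102·t + 14 = 0  ⇒  m = 51² − 145·14 = 571
m = 571 > 0,  v_rel·d = 51 > 0  ⇒  inside

inside=yes margin=571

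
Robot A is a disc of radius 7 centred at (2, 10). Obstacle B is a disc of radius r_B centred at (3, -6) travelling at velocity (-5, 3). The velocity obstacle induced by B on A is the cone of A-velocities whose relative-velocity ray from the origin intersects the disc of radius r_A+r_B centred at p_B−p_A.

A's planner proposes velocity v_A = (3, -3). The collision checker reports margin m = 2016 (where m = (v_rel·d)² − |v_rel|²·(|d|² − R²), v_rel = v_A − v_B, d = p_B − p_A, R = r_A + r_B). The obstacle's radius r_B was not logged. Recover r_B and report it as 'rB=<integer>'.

m = 2016
d = (1, -16);  v_rel = (8, -6),  |v_rel|² = 100
v_rel×d = (8)·(-16) − (-6)·(1) = -122
since m = R²·100 − (-122)²:  R² = (14884 + 2016) / 100 = 169
R = √169 = 13  ⇒  r_B = 13 − 7 = 6

rB=6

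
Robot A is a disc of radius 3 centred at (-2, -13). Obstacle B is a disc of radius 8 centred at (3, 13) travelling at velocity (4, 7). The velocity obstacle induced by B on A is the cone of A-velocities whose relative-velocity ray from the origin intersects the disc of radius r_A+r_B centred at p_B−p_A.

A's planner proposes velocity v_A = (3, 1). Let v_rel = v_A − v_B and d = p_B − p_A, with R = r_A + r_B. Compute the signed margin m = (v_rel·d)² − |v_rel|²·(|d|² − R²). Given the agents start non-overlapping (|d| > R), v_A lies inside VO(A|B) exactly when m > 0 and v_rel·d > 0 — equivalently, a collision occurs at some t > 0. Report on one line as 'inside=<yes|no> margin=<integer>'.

d = (5, 26),  |d|² = 701;  R = 3+8 = 11,  c = 701−11² = 580
v_rel = (-1, -6),  |v_rel|² = 37;  v_rel·d = (-1)·(5) + (-6)·(26) = -161
37·t² + 322·t + 580 = 0  ⇒  m = (-161)² − 37·580 = 4461
m = 4461 > 0,  v_rel·d = -161 < 0  ⇒  outside

inside=no margin=4461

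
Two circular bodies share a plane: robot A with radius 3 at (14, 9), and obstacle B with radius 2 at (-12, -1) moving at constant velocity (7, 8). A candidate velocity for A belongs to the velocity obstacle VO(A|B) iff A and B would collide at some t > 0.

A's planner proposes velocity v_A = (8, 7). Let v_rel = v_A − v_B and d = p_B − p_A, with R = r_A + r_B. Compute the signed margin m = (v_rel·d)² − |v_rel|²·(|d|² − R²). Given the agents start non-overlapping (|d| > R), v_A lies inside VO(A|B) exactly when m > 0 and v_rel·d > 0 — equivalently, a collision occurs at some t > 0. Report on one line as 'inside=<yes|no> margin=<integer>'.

d = (-26, -10),  |d|² = 776;  R = 3+2 = 5,  c = 776−5² = 751
v_rel = (1, -1),  |v_rel|² = 2;  v_rel·d = (1)·(-26) + (-1)·(-10) = -16
2·t² + 32·t + 751 = 0  ⇒  m = (-16)² − 2·751 = -1246
m = -1246 < 0,  v_rel·d = -16 < 0  ⇒  outside

inside=no margin=-1246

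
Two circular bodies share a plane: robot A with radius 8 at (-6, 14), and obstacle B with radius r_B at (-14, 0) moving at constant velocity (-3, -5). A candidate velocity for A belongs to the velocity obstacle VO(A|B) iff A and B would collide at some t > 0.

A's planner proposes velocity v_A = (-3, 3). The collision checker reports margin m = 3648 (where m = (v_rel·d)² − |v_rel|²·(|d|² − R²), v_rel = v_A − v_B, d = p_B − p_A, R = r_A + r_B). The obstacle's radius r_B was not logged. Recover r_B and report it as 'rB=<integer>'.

m = 3648
d = (-8, -14);  v_rel = (0, 8),  |v_rel|² = 64
v_rel×d = (0)·(-14) − (8)·(-8) = 64
since m = R²·64 − 64²:  R² = (4096 + 3648) / 64 = 121
R = √121 = 11  ⇒  r_B = 11 − 8 = 3

rB=3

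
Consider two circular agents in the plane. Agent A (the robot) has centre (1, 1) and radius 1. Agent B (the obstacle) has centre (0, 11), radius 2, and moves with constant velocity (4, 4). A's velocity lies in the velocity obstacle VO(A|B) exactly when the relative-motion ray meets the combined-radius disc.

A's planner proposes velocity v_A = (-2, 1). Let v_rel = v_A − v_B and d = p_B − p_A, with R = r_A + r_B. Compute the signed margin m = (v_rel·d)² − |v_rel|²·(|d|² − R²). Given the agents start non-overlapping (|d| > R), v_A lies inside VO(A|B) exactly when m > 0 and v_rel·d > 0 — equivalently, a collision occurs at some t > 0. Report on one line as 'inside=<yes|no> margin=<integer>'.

d = (-1, 10),  |d|² = 101;  R = 1+2 = 3,  c = 101−3² = 92
v_rel = (-6, -3),  |v_rel|² = 45;  v_rel·d = (-6)·(-1) + (-3)·(10) = -24
45·t² + 48·t + 92 = 0  ⇒  m = (-24)² − 45·92 = -3564
m = -3564 < 0,  v_rel·d = -24 < 0  ⇒  outside

inside=no margin=-3564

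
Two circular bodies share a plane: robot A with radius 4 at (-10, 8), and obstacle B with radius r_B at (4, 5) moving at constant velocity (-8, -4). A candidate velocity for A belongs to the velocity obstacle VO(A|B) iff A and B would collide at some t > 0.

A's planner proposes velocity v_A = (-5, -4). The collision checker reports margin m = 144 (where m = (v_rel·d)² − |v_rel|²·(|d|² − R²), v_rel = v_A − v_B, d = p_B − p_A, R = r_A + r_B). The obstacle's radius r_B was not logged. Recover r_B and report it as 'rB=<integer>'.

m = 144
d = (14, -3);  v_rel = (3, 0),  |v_rel|² = 9
v_rel×d = (3)·(-3) − (0)·(14) = -9
since m = R²·9 − (-9)²:  R² = (81 + 144) / 9 = 25
R = √25 = 5  ⇒  r_B = 5 − 4 = 1

rB=1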